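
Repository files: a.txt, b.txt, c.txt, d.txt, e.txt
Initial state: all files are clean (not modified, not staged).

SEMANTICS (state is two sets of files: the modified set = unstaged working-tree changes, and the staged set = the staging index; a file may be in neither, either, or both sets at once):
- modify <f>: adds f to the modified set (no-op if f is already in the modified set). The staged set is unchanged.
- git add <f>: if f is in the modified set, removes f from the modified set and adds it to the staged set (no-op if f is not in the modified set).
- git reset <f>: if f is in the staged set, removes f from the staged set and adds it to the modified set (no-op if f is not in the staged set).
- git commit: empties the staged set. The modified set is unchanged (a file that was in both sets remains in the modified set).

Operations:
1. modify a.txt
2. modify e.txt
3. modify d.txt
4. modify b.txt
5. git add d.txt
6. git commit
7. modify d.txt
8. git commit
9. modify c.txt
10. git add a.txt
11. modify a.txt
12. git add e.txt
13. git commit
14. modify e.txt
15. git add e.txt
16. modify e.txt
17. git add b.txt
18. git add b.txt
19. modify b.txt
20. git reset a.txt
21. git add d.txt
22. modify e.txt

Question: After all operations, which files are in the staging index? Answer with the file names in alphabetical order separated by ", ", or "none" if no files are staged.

After op 1 (modify a.txt): modified={a.txt} staged={none}
After op 2 (modify e.txt): modified={a.txt, e.txt} staged={none}
After op 3 (modify d.txt): modified={a.txt, d.txt, e.txt} staged={none}
After op 4 (modify b.txt): modified={a.txt, b.txt, d.txt, e.txt} staged={none}
After op 5 (git add d.txt): modified={a.txt, b.txt, e.txt} staged={d.txt}
After op 6 (git commit): modified={a.txt, b.txt, e.txt} staged={none}
After op 7 (modify d.txt): modified={a.txt, b.txt, d.txt, e.txt} staged={none}
After op 8 (git commit): modified={a.txt, b.txt, d.txt, e.txt} staged={none}
After op 9 (modify c.txt): modified={a.txt, b.txt, c.txt, d.txt, e.txt} staged={none}
After op 10 (git add a.txt): modified={b.txt, c.txt, d.txt, e.txt} staged={a.txt}
After op 11 (modify a.txt): modified={a.txt, b.txt, c.txt, d.txt, e.txt} staged={a.txt}
After op 12 (git add e.txt): modified={a.txt, b.txt, c.txt, d.txt} staged={a.txt, e.txt}
After op 13 (git commit): modified={a.txt, b.txt, c.txt, d.txt} staged={none}
After op 14 (modify e.txt): modified={a.txt, b.txt, c.txt, d.txt, e.txt} staged={none}
After op 15 (git add e.txt): modified={a.txt, b.txt, c.txt, d.txt} staged={e.txt}
After op 16 (modify e.txt): modified={a.txt, b.txt, c.txt, d.txt, e.txt} staged={e.txt}
After op 17 (git add b.txt): modified={a.txt, c.txt, d.txt, e.txt} staged={b.txt, e.txt}
After op 18 (git add b.txt): modified={a.txt, c.txt, d.txt, e.txt} staged={b.txt, e.txt}
After op 19 (modify b.txt): modified={a.txt, b.txt, c.txt, d.txt, e.txt} staged={b.txt, e.txt}
After op 20 (git reset a.txt): modified={a.txt, b.txt, c.txt, d.txt, e.txt} staged={b.txt, e.txt}
After op 21 (git add d.txt): modified={a.txt, b.txt, c.txt, e.txt} staged={b.txt, d.txt, e.txt}
After op 22 (modify e.txt): modified={a.txt, b.txt, c.txt, e.txt} staged={b.txt, d.txt, e.txt}

Answer: b.txt, d.txt, e.txt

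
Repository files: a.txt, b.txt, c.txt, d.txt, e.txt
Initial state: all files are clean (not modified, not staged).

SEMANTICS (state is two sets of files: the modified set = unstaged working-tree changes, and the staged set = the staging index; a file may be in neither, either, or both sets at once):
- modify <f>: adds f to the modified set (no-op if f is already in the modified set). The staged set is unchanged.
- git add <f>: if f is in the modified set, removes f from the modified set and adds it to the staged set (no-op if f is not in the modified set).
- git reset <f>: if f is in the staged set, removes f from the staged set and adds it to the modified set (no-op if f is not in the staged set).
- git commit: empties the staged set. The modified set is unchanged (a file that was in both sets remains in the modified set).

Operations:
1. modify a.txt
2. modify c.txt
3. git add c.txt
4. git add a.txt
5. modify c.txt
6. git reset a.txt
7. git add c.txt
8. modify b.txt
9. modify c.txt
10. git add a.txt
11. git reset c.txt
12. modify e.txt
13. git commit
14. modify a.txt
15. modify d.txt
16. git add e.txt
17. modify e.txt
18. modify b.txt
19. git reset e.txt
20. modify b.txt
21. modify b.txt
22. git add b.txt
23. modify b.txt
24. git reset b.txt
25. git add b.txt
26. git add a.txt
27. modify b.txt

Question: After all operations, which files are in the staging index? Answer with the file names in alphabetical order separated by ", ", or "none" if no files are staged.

Answer: a.txt, b.txt

Derivation:
After op 1 (modify a.txt): modified={a.txt} staged={none}
After op 2 (modify c.txt): modified={a.txt, c.txt} staged={none}
After op 3 (git add c.txt): modified={a.txt} staged={c.txt}
After op 4 (git add a.txt): modified={none} staged={a.txt, c.txt}
After op 5 (modify c.txt): modified={c.txt} staged={a.txt, c.txt}
After op 6 (git reset a.txt): modified={a.txt, c.txt} staged={c.txt}
After op 7 (git add c.txt): modified={a.txt} staged={c.txt}
After op 8 (modify b.txt): modified={a.txt, b.txt} staged={c.txt}
After op 9 (modify c.txt): modified={a.txt, b.txt, c.txt} staged={c.txt}
After op 10 (git add a.txt): modified={b.txt, c.txt} staged={a.txt, c.txt}
After op 11 (git reset c.txt): modified={b.txt, c.txt} staged={a.txt}
After op 12 (modify e.txt): modified={b.txt, c.txt, e.txt} staged={a.txt}
After op 13 (git commit): modified={b.txt, c.txt, e.txt} staged={none}
After op 14 (modify a.txt): modified={a.txt, b.txt, c.txt, e.txt} staged={none}
After op 15 (modify d.txt): modified={a.txt, b.txt, c.txt, d.txt, e.txt} staged={none}
After op 16 (git add e.txt): modified={a.txt, b.txt, c.txt, d.txt} staged={e.txt}
After op 17 (modify e.txt): modified={a.txt, b.txt, c.txt, d.txt, e.txt} staged={e.txt}
After op 18 (modify b.txt): modified={a.txt, b.txt, c.txt, d.txt, e.txt} staged={e.txt}
After op 19 (git reset e.txt): modified={a.txt, b.txt, c.txt, d.txt, e.txt} staged={none}
After op 20 (modify b.txt): modified={a.txt, b.txt, c.txt, d.txt, e.txt} staged={none}
After op 21 (modify b.txt): modified={a.txt, b.txt, c.txt, d.txt, e.txt} staged={none}
After op 22 (git add b.txt): modified={a.txt, c.txt, d.txt, e.txt} staged={b.txt}
After op 23 (modify b.txt): modified={a.txt, b.txt, c.txt, d.txt, e.txt} staged={b.txt}
After op 24 (git reset b.txt): modified={a.txt, b.txt, c.txt, d.txt, e.txt} staged={none}
After op 25 (git add b.txt): modified={a.txt, c.txt, d.txt, e.txt} staged={b.txt}
After op 26 (git add a.txt): modified={c.txt, d.txt, e.txt} staged={a.txt, b.txt}
After op 27 (modify b.txt): modified={b.txt, c.txt, d.txt, e.txt} staged={a.txt, b.txt}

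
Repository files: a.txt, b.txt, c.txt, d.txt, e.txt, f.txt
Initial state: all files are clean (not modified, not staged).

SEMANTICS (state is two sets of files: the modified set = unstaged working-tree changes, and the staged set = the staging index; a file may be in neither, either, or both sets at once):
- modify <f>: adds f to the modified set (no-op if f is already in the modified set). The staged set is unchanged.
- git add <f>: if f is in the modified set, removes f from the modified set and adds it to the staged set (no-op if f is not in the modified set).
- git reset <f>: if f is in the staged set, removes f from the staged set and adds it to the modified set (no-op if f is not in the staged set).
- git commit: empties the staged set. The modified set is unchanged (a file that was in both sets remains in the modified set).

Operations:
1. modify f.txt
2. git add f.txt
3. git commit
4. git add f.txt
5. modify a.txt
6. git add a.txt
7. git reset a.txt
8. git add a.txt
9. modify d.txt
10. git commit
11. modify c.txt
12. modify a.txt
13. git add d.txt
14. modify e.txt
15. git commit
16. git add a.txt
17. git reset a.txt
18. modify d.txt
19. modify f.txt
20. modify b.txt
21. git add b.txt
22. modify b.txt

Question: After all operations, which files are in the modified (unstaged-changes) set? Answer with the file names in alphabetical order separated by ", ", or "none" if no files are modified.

Answer: a.txt, b.txt, c.txt, d.txt, e.txt, f.txt

Derivation:
After op 1 (modify f.txt): modified={f.txt} staged={none}
After op 2 (git add f.txt): modified={none} staged={f.txt}
After op 3 (git commit): modified={none} staged={none}
After op 4 (git add f.txt): modified={none} staged={none}
After op 5 (modify a.txt): modified={a.txt} staged={none}
After op 6 (git add a.txt): modified={none} staged={a.txt}
After op 7 (git reset a.txt): modified={a.txt} staged={none}
After op 8 (git add a.txt): modified={none} staged={a.txt}
After op 9 (modify d.txt): modified={d.txt} staged={a.txt}
After op 10 (git commit): modified={d.txt} staged={none}
After op 11 (modify c.txt): modified={c.txt, d.txt} staged={none}
After op 12 (modify a.txt): modified={a.txt, c.txt, d.txt} staged={none}
After op 13 (git add d.txt): modified={a.txt, c.txt} staged={d.txt}
After op 14 (modify e.txt): modified={a.txt, c.txt, e.txt} staged={d.txt}
After op 15 (git commit): modified={a.txt, c.txt, e.txt} staged={none}
After op 16 (git add a.txt): modified={c.txt, e.txt} staged={a.txt}
After op 17 (git reset a.txt): modified={a.txt, c.txt, e.txt} staged={none}
After op 18 (modify d.txt): modified={a.txt, c.txt, d.txt, e.txt} staged={none}
After op 19 (modify f.txt): modified={a.txt, c.txt, d.txt, e.txt, f.txt} staged={none}
After op 20 (modify b.txt): modified={a.txt, b.txt, c.txt, d.txt, e.txt, f.txt} staged={none}
After op 21 (git add b.txt): modified={a.txt, c.txt, d.txt, e.txt, f.txt} staged={b.txt}
After op 22 (modify b.txt): modified={a.txt, b.txt, c.txt, d.txt, e.txt, f.txt} staged={b.txt}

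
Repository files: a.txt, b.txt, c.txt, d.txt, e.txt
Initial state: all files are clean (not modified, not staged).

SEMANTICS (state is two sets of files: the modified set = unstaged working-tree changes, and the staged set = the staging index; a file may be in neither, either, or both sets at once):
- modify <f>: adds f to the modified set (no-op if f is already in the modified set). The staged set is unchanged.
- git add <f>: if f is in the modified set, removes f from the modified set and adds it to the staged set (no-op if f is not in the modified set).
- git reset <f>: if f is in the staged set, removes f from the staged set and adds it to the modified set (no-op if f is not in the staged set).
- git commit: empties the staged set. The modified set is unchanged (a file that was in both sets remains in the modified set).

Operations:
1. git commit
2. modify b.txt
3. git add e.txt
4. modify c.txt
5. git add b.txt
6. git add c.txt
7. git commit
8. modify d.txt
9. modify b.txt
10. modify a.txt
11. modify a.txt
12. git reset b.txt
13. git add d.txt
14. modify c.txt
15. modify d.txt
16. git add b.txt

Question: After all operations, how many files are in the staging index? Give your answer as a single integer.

Answer: 2

Derivation:
After op 1 (git commit): modified={none} staged={none}
After op 2 (modify b.txt): modified={b.txt} staged={none}
After op 3 (git add e.txt): modified={b.txt} staged={none}
After op 4 (modify c.txt): modified={b.txt, c.txt} staged={none}
After op 5 (git add b.txt): modified={c.txt} staged={b.txt}
After op 6 (git add c.txt): modified={none} staged={b.txt, c.txt}
After op 7 (git commit): modified={none} staged={none}
After op 8 (modify d.txt): modified={d.txt} staged={none}
After op 9 (modify b.txt): modified={b.txt, d.txt} staged={none}
After op 10 (modify a.txt): modified={a.txt, b.txt, d.txt} staged={none}
After op 11 (modify a.txt): modified={a.txt, b.txt, d.txt} staged={none}
After op 12 (git reset b.txt): modified={a.txt, b.txt, d.txt} staged={none}
After op 13 (git add d.txt): modified={a.txt, b.txt} staged={d.txt}
After op 14 (modify c.txt): modified={a.txt, b.txt, c.txt} staged={d.txt}
After op 15 (modify d.txt): modified={a.txt, b.txt, c.txt, d.txt} staged={d.txt}
After op 16 (git add b.txt): modified={a.txt, c.txt, d.txt} staged={b.txt, d.txt}
Final staged set: {b.txt, d.txt} -> count=2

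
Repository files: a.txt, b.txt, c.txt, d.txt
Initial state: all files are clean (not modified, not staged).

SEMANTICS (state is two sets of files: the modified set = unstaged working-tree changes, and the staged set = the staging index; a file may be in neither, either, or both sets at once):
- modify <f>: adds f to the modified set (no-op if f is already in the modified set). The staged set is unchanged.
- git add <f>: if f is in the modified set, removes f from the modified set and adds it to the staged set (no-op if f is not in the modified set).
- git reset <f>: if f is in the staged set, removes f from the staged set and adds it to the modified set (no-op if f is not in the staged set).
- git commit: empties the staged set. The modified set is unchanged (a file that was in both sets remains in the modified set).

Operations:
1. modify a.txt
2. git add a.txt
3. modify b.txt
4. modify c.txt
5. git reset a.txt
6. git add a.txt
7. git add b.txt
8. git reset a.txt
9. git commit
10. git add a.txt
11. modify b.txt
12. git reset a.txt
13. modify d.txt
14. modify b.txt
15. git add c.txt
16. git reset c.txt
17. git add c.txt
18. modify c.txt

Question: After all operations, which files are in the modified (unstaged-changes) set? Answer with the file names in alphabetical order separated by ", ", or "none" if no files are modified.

After op 1 (modify a.txt): modified={a.txt} staged={none}
After op 2 (git add a.txt): modified={none} staged={a.txt}
After op 3 (modify b.txt): modified={b.txt} staged={a.txt}
After op 4 (modify c.txt): modified={b.txt, c.txt} staged={a.txt}
After op 5 (git reset a.txt): modified={a.txt, b.txt, c.txt} staged={none}
After op 6 (git add a.txt): modified={b.txt, c.txt} staged={a.txt}
After op 7 (git add b.txt): modified={c.txt} staged={a.txt, b.txt}
After op 8 (git reset a.txt): modified={a.txt, c.txt} staged={b.txt}
After op 9 (git commit): modified={a.txt, c.txt} staged={none}
After op 10 (git add a.txt): modified={c.txt} staged={a.txt}
After op 11 (modify b.txt): modified={b.txt, c.txt} staged={a.txt}
After op 12 (git reset a.txt): modified={a.txt, b.txt, c.txt} staged={none}
After op 13 (modify d.txt): modified={a.txt, b.txt, c.txt, d.txt} staged={none}
After op 14 (modify b.txt): modified={a.txt, b.txt, c.txt, d.txt} staged={none}
After op 15 (git add c.txt): modified={a.txt, b.txt, d.txt} staged={c.txt}
After op 16 (git reset c.txt): modified={a.txt, b.txt, c.txt, d.txt} staged={none}
After op 17 (git add c.txt): modified={a.txt, b.txt, d.txt} staged={c.txt}
After op 18 (modify c.txt): modified={a.txt, b.txt, c.txt, d.txt} staged={c.txt}

Answer: a.txt, b.txt, c.txt, d.txt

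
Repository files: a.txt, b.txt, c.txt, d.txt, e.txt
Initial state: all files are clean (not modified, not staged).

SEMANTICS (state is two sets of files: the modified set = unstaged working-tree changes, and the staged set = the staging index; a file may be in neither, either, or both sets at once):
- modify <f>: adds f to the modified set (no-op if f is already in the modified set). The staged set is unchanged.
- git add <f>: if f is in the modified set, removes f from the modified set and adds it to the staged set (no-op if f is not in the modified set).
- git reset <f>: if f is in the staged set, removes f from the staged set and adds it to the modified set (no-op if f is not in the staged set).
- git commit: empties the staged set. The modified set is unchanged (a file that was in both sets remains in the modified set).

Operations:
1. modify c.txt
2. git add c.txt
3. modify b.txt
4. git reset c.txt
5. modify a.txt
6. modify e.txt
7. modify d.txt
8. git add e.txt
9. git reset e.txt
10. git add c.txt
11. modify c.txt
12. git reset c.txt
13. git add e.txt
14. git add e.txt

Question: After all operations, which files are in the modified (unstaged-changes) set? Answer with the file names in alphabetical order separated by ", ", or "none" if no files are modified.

After op 1 (modify c.txt): modified={c.txt} staged={none}
After op 2 (git add c.txt): modified={none} staged={c.txt}
After op 3 (modify b.txt): modified={b.txt} staged={c.txt}
After op 4 (git reset c.txt): modified={b.txt, c.txt} staged={none}
After op 5 (modify a.txt): modified={a.txt, b.txt, c.txt} staged={none}
After op 6 (modify e.txt): modified={a.txt, b.txt, c.txt, e.txt} staged={none}
After op 7 (modify d.txt): modified={a.txt, b.txt, c.txt, d.txt, e.txt} staged={none}
After op 8 (git add e.txt): modified={a.txt, b.txt, c.txt, d.txt} staged={e.txt}
After op 9 (git reset e.txt): modified={a.txt, b.txt, c.txt, d.txt, e.txt} staged={none}
After op 10 (git add c.txt): modified={a.txt, b.txt, d.txt, e.txt} staged={c.txt}
After op 11 (modify c.txt): modified={a.txt, b.txt, c.txt, d.txt, e.txt} staged={c.txt}
After op 12 (git reset c.txt): modified={a.txt, b.txt, c.txt, d.txt, e.txt} staged={none}
After op 13 (git add e.txt): modified={a.txt, b.txt, c.txt, d.txt} staged={e.txt}
After op 14 (git add e.txt): modified={a.txt, b.txt, c.txt, d.txt} staged={e.txt}

Answer: a.txt, b.txt, c.txt, d.txt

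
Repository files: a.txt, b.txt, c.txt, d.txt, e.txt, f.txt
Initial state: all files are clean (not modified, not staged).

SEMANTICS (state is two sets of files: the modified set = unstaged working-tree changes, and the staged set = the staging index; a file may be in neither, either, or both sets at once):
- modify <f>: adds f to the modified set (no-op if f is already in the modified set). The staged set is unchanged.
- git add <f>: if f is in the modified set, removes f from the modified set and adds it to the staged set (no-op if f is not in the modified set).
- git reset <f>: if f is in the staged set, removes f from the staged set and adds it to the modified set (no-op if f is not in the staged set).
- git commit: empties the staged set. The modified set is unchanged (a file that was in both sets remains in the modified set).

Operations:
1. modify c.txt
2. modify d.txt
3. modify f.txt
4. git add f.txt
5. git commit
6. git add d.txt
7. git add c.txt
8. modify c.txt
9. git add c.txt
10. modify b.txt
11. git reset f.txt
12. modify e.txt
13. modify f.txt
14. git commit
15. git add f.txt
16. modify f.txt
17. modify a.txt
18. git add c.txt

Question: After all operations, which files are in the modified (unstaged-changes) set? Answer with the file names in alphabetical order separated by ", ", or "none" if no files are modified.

After op 1 (modify c.txt): modified={c.txt} staged={none}
After op 2 (modify d.txt): modified={c.txt, d.txt} staged={none}
After op 3 (modify f.txt): modified={c.txt, d.txt, f.txt} staged={none}
After op 4 (git add f.txt): modified={c.txt, d.txt} staged={f.txt}
After op 5 (git commit): modified={c.txt, d.txt} staged={none}
After op 6 (git add d.txt): modified={c.txt} staged={d.txt}
After op 7 (git add c.txt): modified={none} staged={c.txt, d.txt}
After op 8 (modify c.txt): modified={c.txt} staged={c.txt, d.txt}
After op 9 (git add c.txt): modified={none} staged={c.txt, d.txt}
After op 10 (modify b.txt): modified={b.txt} staged={c.txt, d.txt}
After op 11 (git reset f.txt): modified={b.txt} staged={c.txt, d.txt}
After op 12 (modify e.txt): modified={b.txt, e.txt} staged={c.txt, d.txt}
After op 13 (modify f.txt): modified={b.txt, e.txt, f.txt} staged={c.txt, d.txt}
After op 14 (git commit): modified={b.txt, e.txt, f.txt} staged={none}
After op 15 (git add f.txt): modified={b.txt, e.txt} staged={f.txt}
After op 16 (modify f.txt): modified={b.txt, e.txt, f.txt} staged={f.txt}
After op 17 (modify a.txt): modified={a.txt, b.txt, e.txt, f.txt} staged={f.txt}
After op 18 (git add c.txt): modified={a.txt, b.txt, e.txt, f.txt} staged={f.txt}

Answer: a.txt, b.txt, e.txt, f.txt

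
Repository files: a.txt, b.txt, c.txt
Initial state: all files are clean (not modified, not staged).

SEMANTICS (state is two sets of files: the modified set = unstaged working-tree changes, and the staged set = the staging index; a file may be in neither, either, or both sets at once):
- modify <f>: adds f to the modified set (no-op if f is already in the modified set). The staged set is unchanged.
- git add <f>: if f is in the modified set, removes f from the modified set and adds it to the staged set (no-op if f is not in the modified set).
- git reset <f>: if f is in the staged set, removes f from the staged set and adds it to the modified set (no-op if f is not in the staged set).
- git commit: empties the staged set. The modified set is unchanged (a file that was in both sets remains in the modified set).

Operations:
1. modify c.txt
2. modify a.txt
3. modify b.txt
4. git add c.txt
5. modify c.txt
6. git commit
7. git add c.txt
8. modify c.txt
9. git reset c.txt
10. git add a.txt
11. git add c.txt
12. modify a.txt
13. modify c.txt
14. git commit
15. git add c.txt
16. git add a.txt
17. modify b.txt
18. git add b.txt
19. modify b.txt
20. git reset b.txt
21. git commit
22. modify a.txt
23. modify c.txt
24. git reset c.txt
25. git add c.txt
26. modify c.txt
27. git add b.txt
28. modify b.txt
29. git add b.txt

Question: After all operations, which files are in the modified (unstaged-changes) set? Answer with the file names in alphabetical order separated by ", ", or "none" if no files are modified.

Answer: a.txt, c.txt

Derivation:
After op 1 (modify c.txt): modified={c.txt} staged={none}
After op 2 (modify a.txt): modified={a.txt, c.txt} staged={none}
After op 3 (modify b.txt): modified={a.txt, b.txt, c.txt} staged={none}
After op 4 (git add c.txt): modified={a.txt, b.txt} staged={c.txt}
After op 5 (modify c.txt): modified={a.txt, b.txt, c.txt} staged={c.txt}
After op 6 (git commit): modified={a.txt, b.txt, c.txt} staged={none}
After op 7 (git add c.txt): modified={a.txt, b.txt} staged={c.txt}
After op 8 (modify c.txt): modified={a.txt, b.txt, c.txt} staged={c.txt}
After op 9 (git reset c.txt): modified={a.txt, b.txt, c.txt} staged={none}
After op 10 (git add a.txt): modified={b.txt, c.txt} staged={a.txt}
After op 11 (git add c.txt): modified={b.txt} staged={a.txt, c.txt}
After op 12 (modify a.txt): modified={a.txt, b.txt} staged={a.txt, c.txt}
After op 13 (modify c.txt): modified={a.txt, b.txt, c.txt} staged={a.txt, c.txt}
After op 14 (git commit): modified={a.txt, b.txt, c.txt} staged={none}
After op 15 (git add c.txt): modified={a.txt, b.txt} staged={c.txt}
After op 16 (git add a.txt): modified={b.txt} staged={a.txt, c.txt}
After op 17 (modify b.txt): modified={b.txt} staged={a.txt, c.txt}
After op 18 (git add b.txt): modified={none} staged={a.txt, b.txt, c.txt}
After op 19 (modify b.txt): modified={b.txt} staged={a.txt, b.txt, c.txt}
After op 20 (git reset b.txt): modified={b.txt} staged={a.txt, c.txt}
After op 21 (git commit): modified={b.txt} staged={none}
After op 22 (modify a.txt): modified={a.txt, b.txt} staged={none}
After op 23 (modify c.txt): modified={a.txt, b.txt, c.txt} staged={none}
After op 24 (git reset c.txt): modified={a.txt, b.txt, c.txt} staged={none}
After op 25 (git add c.txt): modified={a.txt, b.txt} staged={c.txt}
After op 26 (modify c.txt): modified={a.txt, b.txt, c.txt} staged={c.txt}
After op 27 (git add b.txt): modified={a.txt, c.txt} staged={b.txt, c.txt}
After op 28 (modify b.txt): modified={a.txt, b.txt, c.txt} staged={b.txt, c.txt}
After op 29 (git add b.txt): modified={a.txt, c.txt} staged={b.txt, c.txt}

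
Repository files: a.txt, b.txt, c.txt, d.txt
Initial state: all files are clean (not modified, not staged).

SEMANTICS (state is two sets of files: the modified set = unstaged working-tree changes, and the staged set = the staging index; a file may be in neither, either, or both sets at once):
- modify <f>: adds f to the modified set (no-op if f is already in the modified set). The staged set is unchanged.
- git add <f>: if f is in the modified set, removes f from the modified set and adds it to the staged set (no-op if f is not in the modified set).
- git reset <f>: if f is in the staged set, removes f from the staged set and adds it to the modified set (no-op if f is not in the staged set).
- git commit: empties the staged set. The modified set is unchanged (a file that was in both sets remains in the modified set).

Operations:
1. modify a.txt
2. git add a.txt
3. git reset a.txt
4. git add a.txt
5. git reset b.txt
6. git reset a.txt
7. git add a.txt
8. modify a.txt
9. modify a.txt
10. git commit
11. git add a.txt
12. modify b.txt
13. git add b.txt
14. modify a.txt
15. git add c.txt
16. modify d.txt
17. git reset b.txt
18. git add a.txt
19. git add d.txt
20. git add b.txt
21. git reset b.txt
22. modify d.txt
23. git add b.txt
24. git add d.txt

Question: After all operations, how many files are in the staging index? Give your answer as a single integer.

After op 1 (modify a.txt): modified={a.txt} staged={none}
After op 2 (git add a.txt): modified={none} staged={a.txt}
After op 3 (git reset a.txt): modified={a.txt} staged={none}
After op 4 (git add a.txt): modified={none} staged={a.txt}
After op 5 (git reset b.txt): modified={none} staged={a.txt}
After op 6 (git reset a.txt): modified={a.txt} staged={none}
After op 7 (git add a.txt): modified={none} staged={a.txt}
After op 8 (modify a.txt): modified={a.txt} staged={a.txt}
After op 9 (modify a.txt): modified={a.txt} staged={a.txt}
After op 10 (git commit): modified={a.txt} staged={none}
After op 11 (git add a.txt): modified={none} staged={a.txt}
After op 12 (modify b.txt): modified={b.txt} staged={a.txt}
After op 13 (git add b.txt): modified={none} staged={a.txt, b.txt}
After op 14 (modify a.txt): modified={a.txt} staged={a.txt, b.txt}
After op 15 (git add c.txt): modified={a.txt} staged={a.txt, b.txt}
After op 16 (modify d.txt): modified={a.txt, d.txt} staged={a.txt, b.txt}
After op 17 (git reset b.txt): modified={a.txt, b.txt, d.txt} staged={a.txt}
After op 18 (git add a.txt): modified={b.txt, d.txt} staged={a.txt}
After op 19 (git add d.txt): modified={b.txt} staged={a.txt, d.txt}
After op 20 (git add b.txt): modified={none} staged={a.txt, b.txt, d.txt}
After op 21 (git reset b.txt): modified={b.txt} staged={a.txt, d.txt}
After op 22 (modify d.txt): modified={b.txt, d.txt} staged={a.txt, d.txt}
After op 23 (git add b.txt): modified={d.txt} staged={a.txt, b.txt, d.txt}
After op 24 (git add d.txt): modified={none} staged={a.txt, b.txt, d.txt}
Final staged set: {a.txt, b.txt, d.txt} -> count=3

Answer: 3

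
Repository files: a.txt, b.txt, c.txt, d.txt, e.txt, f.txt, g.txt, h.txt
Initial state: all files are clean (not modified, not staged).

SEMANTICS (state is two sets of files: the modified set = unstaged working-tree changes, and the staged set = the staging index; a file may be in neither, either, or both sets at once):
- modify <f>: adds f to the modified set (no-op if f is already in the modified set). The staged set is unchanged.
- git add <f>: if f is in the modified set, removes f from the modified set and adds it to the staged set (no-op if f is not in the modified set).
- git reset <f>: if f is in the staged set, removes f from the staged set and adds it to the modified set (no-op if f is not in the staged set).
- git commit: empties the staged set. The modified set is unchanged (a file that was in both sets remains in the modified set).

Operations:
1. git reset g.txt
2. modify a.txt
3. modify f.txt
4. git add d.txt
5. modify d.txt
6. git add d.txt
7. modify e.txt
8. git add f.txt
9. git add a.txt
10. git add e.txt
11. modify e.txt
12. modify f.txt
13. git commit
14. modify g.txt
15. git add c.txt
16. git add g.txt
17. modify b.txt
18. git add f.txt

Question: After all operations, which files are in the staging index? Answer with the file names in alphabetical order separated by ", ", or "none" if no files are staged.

Answer: f.txt, g.txt

Derivation:
After op 1 (git reset g.txt): modified={none} staged={none}
After op 2 (modify a.txt): modified={a.txt} staged={none}
After op 3 (modify f.txt): modified={a.txt, f.txt} staged={none}
After op 4 (git add d.txt): modified={a.txt, f.txt} staged={none}
After op 5 (modify d.txt): modified={a.txt, d.txt, f.txt} staged={none}
After op 6 (git add d.txt): modified={a.txt, f.txt} staged={d.txt}
After op 7 (modify e.txt): modified={a.txt, e.txt, f.txt} staged={d.txt}
After op 8 (git add f.txt): modified={a.txt, e.txt} staged={d.txt, f.txt}
After op 9 (git add a.txt): modified={e.txt} staged={a.txt, d.txt, f.txt}
After op 10 (git add e.txt): modified={none} staged={a.txt, d.txt, e.txt, f.txt}
After op 11 (modify e.txt): modified={e.txt} staged={a.txt, d.txt, e.txt, f.txt}
After op 12 (modify f.txt): modified={e.txt, f.txt} staged={a.txt, d.txt, e.txt, f.txt}
After op 13 (git commit): modified={e.txt, f.txt} staged={none}
After op 14 (modify g.txt): modified={e.txt, f.txt, g.txt} staged={none}
After op 15 (git add c.txt): modified={e.txt, f.txt, g.txt} staged={none}
After op 16 (git add g.txt): modified={e.txt, f.txt} staged={g.txt}
After op 17 (modify b.txt): modified={b.txt, e.txt, f.txt} staged={g.txt}
After op 18 (git add f.txt): modified={b.txt, e.txt} staged={f.txt, g.txt}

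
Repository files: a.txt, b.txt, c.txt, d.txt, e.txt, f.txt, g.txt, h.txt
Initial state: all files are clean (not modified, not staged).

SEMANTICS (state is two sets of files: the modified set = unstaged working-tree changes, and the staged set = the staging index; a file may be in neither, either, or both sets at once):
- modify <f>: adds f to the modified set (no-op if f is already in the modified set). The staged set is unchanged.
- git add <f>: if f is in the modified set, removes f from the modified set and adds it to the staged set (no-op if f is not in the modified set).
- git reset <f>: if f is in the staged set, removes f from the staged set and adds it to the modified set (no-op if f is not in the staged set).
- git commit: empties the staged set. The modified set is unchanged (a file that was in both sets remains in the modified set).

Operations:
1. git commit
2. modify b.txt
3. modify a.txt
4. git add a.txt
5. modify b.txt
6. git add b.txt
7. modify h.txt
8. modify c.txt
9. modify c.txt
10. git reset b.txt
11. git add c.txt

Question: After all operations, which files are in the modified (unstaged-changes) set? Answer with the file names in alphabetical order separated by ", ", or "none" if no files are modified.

After op 1 (git commit): modified={none} staged={none}
After op 2 (modify b.txt): modified={b.txt} staged={none}
After op 3 (modify a.txt): modified={a.txt, b.txt} staged={none}
After op 4 (git add a.txt): modified={b.txt} staged={a.txt}
After op 5 (modify b.txt): modified={b.txt} staged={a.txt}
After op 6 (git add b.txt): modified={none} staged={a.txt, b.txt}
After op 7 (modify h.txt): modified={h.txt} staged={a.txt, b.txt}
After op 8 (modify c.txt): modified={c.txt, h.txt} staged={a.txt, b.txt}
After op 9 (modify c.txt): modified={c.txt, h.txt} staged={a.txt, b.txt}
After op 10 (git reset b.txt): modified={b.txt, c.txt, h.txt} staged={a.txt}
After op 11 (git add c.txt): modified={b.txt, h.txt} staged={a.txt, c.txt}

Answer: b.txt, h.txt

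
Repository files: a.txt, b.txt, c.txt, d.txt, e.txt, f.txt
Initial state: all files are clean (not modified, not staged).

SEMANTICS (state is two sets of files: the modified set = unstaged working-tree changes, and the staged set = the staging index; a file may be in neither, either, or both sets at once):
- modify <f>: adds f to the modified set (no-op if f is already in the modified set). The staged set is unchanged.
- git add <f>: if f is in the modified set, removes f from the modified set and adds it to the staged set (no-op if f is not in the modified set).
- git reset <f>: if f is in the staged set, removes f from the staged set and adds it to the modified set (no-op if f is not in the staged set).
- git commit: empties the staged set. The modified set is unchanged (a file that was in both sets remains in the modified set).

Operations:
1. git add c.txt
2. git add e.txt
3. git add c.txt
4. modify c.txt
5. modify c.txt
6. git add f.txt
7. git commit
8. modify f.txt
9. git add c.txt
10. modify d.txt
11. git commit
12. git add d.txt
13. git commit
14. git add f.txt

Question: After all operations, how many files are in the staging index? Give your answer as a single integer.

Answer: 1

Derivation:
After op 1 (git add c.txt): modified={none} staged={none}
After op 2 (git add e.txt): modified={none} staged={none}
After op 3 (git add c.txt): modified={none} staged={none}
After op 4 (modify c.txt): modified={c.txt} staged={none}
After op 5 (modify c.txt): modified={c.txt} staged={none}
After op 6 (git add f.txt): modified={c.txt} staged={none}
After op 7 (git commit): modified={c.txt} staged={none}
After op 8 (modify f.txt): modified={c.txt, f.txt} staged={none}
After op 9 (git add c.txt): modified={f.txt} staged={c.txt}
After op 10 (modify d.txt): modified={d.txt, f.txt} staged={c.txt}
After op 11 (git commit): modified={d.txt, f.txt} staged={none}
After op 12 (git add d.txt): modified={f.txt} staged={d.txt}
After op 13 (git commit): modified={f.txt} staged={none}
After op 14 (git add f.txt): modified={none} staged={f.txt}
Final staged set: {f.txt} -> count=1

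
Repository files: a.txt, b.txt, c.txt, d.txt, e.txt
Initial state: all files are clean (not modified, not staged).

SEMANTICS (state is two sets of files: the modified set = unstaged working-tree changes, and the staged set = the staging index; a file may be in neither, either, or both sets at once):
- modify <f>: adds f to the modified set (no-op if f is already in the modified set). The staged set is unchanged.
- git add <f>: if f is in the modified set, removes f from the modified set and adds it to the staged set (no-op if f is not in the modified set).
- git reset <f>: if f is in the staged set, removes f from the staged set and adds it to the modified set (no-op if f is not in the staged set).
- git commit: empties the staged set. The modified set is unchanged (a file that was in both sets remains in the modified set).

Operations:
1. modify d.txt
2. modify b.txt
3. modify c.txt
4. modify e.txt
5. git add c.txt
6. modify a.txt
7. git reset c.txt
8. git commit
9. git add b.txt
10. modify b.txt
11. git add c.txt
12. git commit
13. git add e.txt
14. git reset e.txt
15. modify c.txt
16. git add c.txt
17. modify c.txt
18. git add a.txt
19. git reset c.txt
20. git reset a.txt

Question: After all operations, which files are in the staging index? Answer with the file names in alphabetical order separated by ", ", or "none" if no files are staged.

Answer: none

Derivation:
After op 1 (modify d.txt): modified={d.txt} staged={none}
After op 2 (modify b.txt): modified={b.txt, d.txt} staged={none}
After op 3 (modify c.txt): modified={b.txt, c.txt, d.txt} staged={none}
After op 4 (modify e.txt): modified={b.txt, c.txt, d.txt, e.txt} staged={none}
After op 5 (git add c.txt): modified={b.txt, d.txt, e.txt} staged={c.txt}
After op 6 (modify a.txt): modified={a.txt, b.txt, d.txt, e.txt} staged={c.txt}
After op 7 (git reset c.txt): modified={a.txt, b.txt, c.txt, d.txt, e.txt} staged={none}
After op 8 (git commit): modified={a.txt, b.txt, c.txt, d.txt, e.txt} staged={none}
After op 9 (git add b.txt): modified={a.txt, c.txt, d.txt, e.txt} staged={b.txt}
After op 10 (modify b.txt): modified={a.txt, b.txt, c.txt, d.txt, e.txt} staged={b.txt}
After op 11 (git add c.txt): modified={a.txt, b.txt, d.txt, e.txt} staged={b.txt, c.txt}
After op 12 (git commit): modified={a.txt, b.txt, d.txt, e.txt} staged={none}
After op 13 (git add e.txt): modified={a.txt, b.txt, d.txt} staged={e.txt}
After op 14 (git reset e.txt): modified={a.txt, b.txt, d.txt, e.txt} staged={none}
After op 15 (modify c.txt): modified={a.txt, b.txt, c.txt, d.txt, e.txt} staged={none}
After op 16 (git add c.txt): modified={a.txt, b.txt, d.txt, e.txt} staged={c.txt}
After op 17 (modify c.txt): modified={a.txt, b.txt, c.txt, d.txt, e.txt} staged={c.txt}
After op 18 (git add a.txt): modified={b.txt, c.txt, d.txt, e.txt} staged={a.txt, c.txt}
After op 19 (git reset c.txt): modified={b.txt, c.txt, d.txt, e.txt} staged={a.txt}
After op 20 (git reset a.txt): modified={a.txt, b.txt, c.txt, d.txt, e.txt} staged={none}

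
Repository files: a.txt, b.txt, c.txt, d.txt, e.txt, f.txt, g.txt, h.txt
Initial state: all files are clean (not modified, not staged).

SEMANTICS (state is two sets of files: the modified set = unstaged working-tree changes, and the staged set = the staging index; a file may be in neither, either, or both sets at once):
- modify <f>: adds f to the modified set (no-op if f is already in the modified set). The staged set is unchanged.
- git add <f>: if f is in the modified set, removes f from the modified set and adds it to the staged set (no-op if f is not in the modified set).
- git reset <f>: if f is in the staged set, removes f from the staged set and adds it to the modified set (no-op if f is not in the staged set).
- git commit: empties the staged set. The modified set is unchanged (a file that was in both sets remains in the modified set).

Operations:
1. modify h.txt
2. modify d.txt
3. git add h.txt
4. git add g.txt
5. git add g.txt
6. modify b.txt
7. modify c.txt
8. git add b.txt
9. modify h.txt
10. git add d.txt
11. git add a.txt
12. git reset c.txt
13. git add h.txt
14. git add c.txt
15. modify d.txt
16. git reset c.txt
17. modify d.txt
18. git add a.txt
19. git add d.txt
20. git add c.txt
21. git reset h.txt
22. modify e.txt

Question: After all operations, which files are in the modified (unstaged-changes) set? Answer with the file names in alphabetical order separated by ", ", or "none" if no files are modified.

After op 1 (modify h.txt): modified={h.txt} staged={none}
After op 2 (modify d.txt): modified={d.txt, h.txt} staged={none}
After op 3 (git add h.txt): modified={d.txt} staged={h.txt}
After op 4 (git add g.txt): modified={d.txt} staged={h.txt}
After op 5 (git add g.txt): modified={d.txt} staged={h.txt}
After op 6 (modify b.txt): modified={b.txt, d.txt} staged={h.txt}
After op 7 (modify c.txt): modified={b.txt, c.txt, d.txt} staged={h.txt}
After op 8 (git add b.txt): modified={c.txt, d.txt} staged={b.txt, h.txt}
After op 9 (modify h.txt): modified={c.txt, d.txt, h.txt} staged={b.txt, h.txt}
After op 10 (git add d.txt): modified={c.txt, h.txt} staged={b.txt, d.txt, h.txt}
After op 11 (git add a.txt): modified={c.txt, h.txt} staged={b.txt, d.txt, h.txt}
After op 12 (git reset c.txt): modified={c.txt, h.txt} staged={b.txt, d.txt, h.txt}
After op 13 (git add h.txt): modified={c.txt} staged={b.txt, d.txt, h.txt}
After op 14 (git add c.txt): modified={none} staged={b.txt, c.txt, d.txt, h.txt}
After op 15 (modify d.txt): modified={d.txt} staged={b.txt, c.txt, d.txt, h.txt}
After op 16 (git reset c.txt): modified={c.txt, d.txt} staged={b.txt, d.txt, h.txt}
After op 17 (modify d.txt): modified={c.txt, d.txt} staged={b.txt, d.txt, h.txt}
After op 18 (git add a.txt): modified={c.txt, d.txt} staged={b.txt, d.txt, h.txt}
After op 19 (git add d.txt): modified={c.txt} staged={b.txt, d.txt, h.txt}
After op 20 (git add c.txt): modified={none} staged={b.txt, c.txt, d.txt, h.txt}
After op 21 (git reset h.txt): modified={h.txt} staged={b.txt, c.txt, d.txt}
After op 22 (modify e.txt): modified={e.txt, h.txt} staged={b.txt, c.txt, d.txt}

Answer: e.txt, h.txt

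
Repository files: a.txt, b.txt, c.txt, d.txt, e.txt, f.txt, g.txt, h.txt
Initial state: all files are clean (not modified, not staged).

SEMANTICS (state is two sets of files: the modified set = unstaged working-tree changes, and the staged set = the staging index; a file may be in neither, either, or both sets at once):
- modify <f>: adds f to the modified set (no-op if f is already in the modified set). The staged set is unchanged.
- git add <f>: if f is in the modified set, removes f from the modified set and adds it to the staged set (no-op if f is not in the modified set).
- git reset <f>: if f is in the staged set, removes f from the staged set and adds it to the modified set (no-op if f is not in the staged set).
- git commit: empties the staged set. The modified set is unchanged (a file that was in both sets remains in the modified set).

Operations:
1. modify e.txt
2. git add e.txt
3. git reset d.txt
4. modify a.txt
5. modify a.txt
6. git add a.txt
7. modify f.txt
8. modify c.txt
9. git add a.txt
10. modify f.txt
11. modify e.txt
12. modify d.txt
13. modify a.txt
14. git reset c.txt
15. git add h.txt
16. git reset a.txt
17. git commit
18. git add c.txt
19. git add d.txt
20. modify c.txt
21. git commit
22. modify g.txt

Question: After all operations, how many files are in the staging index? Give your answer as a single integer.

Answer: 0

Derivation:
After op 1 (modify e.txt): modified={e.txt} staged={none}
After op 2 (git add e.txt): modified={none} staged={e.txt}
After op 3 (git reset d.txt): modified={none} staged={e.txt}
After op 4 (modify a.txt): modified={a.txt} staged={e.txt}
After op 5 (modify a.txt): modified={a.txt} staged={e.txt}
After op 6 (git add a.txt): modified={none} staged={a.txt, e.txt}
After op 7 (modify f.txt): modified={f.txt} staged={a.txt, e.txt}
After op 8 (modify c.txt): modified={c.txt, f.txt} staged={a.txt, e.txt}
After op 9 (git add a.txt): modified={c.txt, f.txt} staged={a.txt, e.txt}
After op 10 (modify f.txt): modified={c.txt, f.txt} staged={a.txt, e.txt}
After op 11 (modify e.txt): modified={c.txt, e.txt, f.txt} staged={a.txt, e.txt}
After op 12 (modify d.txt): modified={c.txt, d.txt, e.txt, f.txt} staged={a.txt, e.txt}
After op 13 (modify a.txt): modified={a.txt, c.txt, d.txt, e.txt, f.txt} staged={a.txt, e.txt}
After op 14 (git reset c.txt): modified={a.txt, c.txt, d.txt, e.txt, f.txt} staged={a.txt, e.txt}
After op 15 (git add h.txt): modified={a.txt, c.txt, d.txt, e.txt, f.txt} staged={a.txt, e.txt}
After op 16 (git reset a.txt): modified={a.txt, c.txt, d.txt, e.txt, f.txt} staged={e.txt}
After op 17 (git commit): modified={a.txt, c.txt, d.txt, e.txt, f.txt} staged={none}
After op 18 (git add c.txt): modified={a.txt, d.txt, e.txt, f.txt} staged={c.txt}
After op 19 (git add d.txt): modified={a.txt, e.txt, f.txt} staged={c.txt, d.txt}
After op 20 (modify c.txt): modified={a.txt, c.txt, e.txt, f.txt} staged={c.txt, d.txt}
After op 21 (git commit): modified={a.txt, c.txt, e.txt, f.txt} staged={none}
After op 22 (modify g.txt): modified={a.txt, c.txt, e.txt, f.txt, g.txt} staged={none}
Final staged set: {none} -> count=0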